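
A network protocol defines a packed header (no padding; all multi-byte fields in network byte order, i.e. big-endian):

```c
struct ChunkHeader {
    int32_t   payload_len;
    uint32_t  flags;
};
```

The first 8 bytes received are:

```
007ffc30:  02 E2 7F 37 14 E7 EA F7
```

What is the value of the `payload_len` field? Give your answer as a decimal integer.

48398135

`payload_len` is the first field, at byte offset 0, occupying 4 bytes.
Bytes at offsets 0..3: 02 E2 7F 37.
In big-endian order the high byte comes first in memory.
The bytes are already most-significant first: 0x02E27F37.
0x02E27F37 = 48398135.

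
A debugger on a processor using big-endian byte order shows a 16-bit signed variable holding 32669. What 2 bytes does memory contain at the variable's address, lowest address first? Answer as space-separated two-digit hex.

7F 9D

32669 in hexadecimal, padded to 16 bits, is 0x7F9D.
Split into bytes (most-significant first): 7F 9D.
Big-endian stores the most-significant byte at the lowest address.
So the memory order matches the most-significant-first order: 7F 9D.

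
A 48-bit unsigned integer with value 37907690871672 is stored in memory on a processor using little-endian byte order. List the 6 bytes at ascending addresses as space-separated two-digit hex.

78 DB 72 12 7A 22

37907690871672 in hexadecimal, padded to 48 bits, is 0x227A1272DB78.
Split into bytes (most-significant first): 22 7A 12 72 DB 78.
In little-endian order the low byte comes first in memory.
So at ascending addresses the bytes are 78 DB 72 12 7A 22.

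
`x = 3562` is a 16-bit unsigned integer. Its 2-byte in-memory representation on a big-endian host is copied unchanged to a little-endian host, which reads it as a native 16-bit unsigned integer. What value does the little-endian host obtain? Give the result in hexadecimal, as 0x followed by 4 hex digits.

0xEA0D

3562 in 16-bit hexadecimal is 0x0DEA.
Stored big-endian, the bytes at ascending addresses are 0D EA.
Read back as little-endian, the first byte is least significant, giving 0xEA0D.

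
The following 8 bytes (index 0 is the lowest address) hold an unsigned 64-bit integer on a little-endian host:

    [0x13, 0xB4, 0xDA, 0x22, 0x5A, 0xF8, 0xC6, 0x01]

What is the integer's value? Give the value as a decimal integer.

128062705442141203

Little-endian: lowest address holds the least-significant byte.
Reassemble most-significant byte first: 01 C6 F8 5A 22 DA B4 13 → 0x01C6F85A22DAB413.
0x01C6F85A22DAB413 = 128062705442141203.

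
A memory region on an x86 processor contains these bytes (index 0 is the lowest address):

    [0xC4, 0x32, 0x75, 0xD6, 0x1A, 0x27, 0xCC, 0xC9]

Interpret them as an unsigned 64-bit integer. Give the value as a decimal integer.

14541040293093126852

Little-endian: lowest address holds the least-significant byte.
Reassemble most-significant byte first: C9 CC 27 1A D6 75 32 C4 → 0xC9CC271AD67532C4.
0xC9CC271AD67532C4 = 14541040293093126852.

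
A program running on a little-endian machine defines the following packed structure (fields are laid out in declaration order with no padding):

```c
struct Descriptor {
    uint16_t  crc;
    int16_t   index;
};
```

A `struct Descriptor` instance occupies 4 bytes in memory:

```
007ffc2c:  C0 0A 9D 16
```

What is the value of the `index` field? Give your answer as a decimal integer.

`index` follows `crc` (2 bytes), so it starts at byte offset 2 and occupies 2 bytes.
Bytes at offsets 2..3: 9D 16.
Little-endian stores the least-significant byte at the lowest address.
Reassemble most-significant byte first: 16 9D → 0x169D.
0x169D = 5789.

5789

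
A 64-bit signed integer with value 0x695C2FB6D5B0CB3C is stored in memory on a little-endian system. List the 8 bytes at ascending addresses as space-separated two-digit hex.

3C CB B0 D5 B6 2F 5C 69

Split into bytes (most-significant first): 69 5C 2F B6 D5 B0 CB 3C.
Little-endian stores the least-significant byte at the lowest address.
So at ascending addresses the bytes are 3C CB B0 D5 B6 2F 5C 69.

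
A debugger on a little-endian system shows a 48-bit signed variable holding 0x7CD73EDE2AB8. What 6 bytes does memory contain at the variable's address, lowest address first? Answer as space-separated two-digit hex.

B8 2A DE 3E D7 7C

Split into bytes (most-significant first): 7C D7 3E DE 2A B8.
Little-endian: lowest address holds the least-significant byte.
So at ascending addresses the bytes are B8 2A DE 3E D7 7C.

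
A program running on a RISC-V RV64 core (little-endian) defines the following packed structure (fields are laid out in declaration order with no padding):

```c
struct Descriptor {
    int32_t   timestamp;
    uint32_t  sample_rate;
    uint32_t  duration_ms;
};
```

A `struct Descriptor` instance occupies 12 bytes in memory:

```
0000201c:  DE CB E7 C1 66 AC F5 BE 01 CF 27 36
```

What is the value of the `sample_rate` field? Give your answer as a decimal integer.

`sample_rate` follows `timestamp` (4 bytes), so it starts at byte offset 4 and occupies 4 bytes.
Bytes at offsets 4..7: 66 AC F5 BE.
Little-endian: lowest address holds the least-significant byte.
Reassemble most-significant byte first: BE F5 AC 66 → 0xBEF5AC66.
0xBEF5AC66 = 3203771494.

3203771494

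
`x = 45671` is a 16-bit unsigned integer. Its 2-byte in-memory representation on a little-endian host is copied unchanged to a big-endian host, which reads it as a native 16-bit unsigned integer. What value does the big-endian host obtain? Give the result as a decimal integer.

26546

45671 in 16-bit hexadecimal is 0xB267.
Stored little-endian, the bytes at ascending addresses are 67 B2.
Read back as big-endian, the last byte is least significant, giving 0x67B2.
0x67B2 = 26546.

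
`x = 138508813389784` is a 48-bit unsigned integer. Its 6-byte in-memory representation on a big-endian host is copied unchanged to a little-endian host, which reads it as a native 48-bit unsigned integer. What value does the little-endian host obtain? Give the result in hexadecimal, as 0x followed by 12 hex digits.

0xD8CF9E18F97D

138508813389784 in 48-bit hexadecimal is 0x7DF9189ECFD8.
Stored big-endian, the bytes at ascending addresses are 7D F9 18 9E CF D8.
Read back as little-endian, the first byte is least significant, giving 0xD8CF9E18F97D.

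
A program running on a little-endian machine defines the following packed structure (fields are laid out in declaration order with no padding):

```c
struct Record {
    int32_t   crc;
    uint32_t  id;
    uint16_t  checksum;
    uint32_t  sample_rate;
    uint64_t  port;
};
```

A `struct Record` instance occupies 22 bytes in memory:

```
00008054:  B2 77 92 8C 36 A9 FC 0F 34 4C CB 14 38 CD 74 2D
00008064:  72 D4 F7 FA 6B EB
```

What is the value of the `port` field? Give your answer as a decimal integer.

`port` follows `crc` (4 B), `id` (4 B), `checksum` (2 B), `sample_rate` (4 B), so it starts at offset 4 + 4 + 2 + 4 = 14 and occupies 8 bytes.
Bytes at offsets 14..21: 74 2D 72 D4 F7 FA 6B EB.
Little-endian stores the least-significant byte at the lowest address.
Reassemble most-significant byte first: EB 6B FA F7 D4 72 2D 74 → 0xEB6BFAF7D4722D74.
0xEB6BFAF7D4722D74 = 16963928363749223796.

16963928363749223796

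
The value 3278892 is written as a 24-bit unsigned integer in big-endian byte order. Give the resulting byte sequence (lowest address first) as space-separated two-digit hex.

32 08 2C

3278892 in hexadecimal, padded to 24 bits, is 0x32082C.
Split into bytes (most-significant first): 32 08 2C.
In big-endian order the high byte comes first in memory.
So the memory order matches the most-significant-first order: 32 08 2C.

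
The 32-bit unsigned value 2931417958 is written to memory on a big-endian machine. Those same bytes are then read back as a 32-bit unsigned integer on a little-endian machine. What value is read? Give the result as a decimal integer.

2931417958 in 32-bit hexadecimal is 0xAEB9E366.
Stored big-endian, the bytes at ascending addresses are AE B9 E3 66.
Read back as little-endian, the first byte is least significant, giving 0x66E3B9AE.
0x66E3B9AE = 1726200238.

1726200238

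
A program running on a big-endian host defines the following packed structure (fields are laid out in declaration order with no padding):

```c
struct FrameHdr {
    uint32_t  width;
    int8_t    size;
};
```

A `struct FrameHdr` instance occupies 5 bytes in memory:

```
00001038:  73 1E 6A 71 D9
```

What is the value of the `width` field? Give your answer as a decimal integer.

`width` is the first field, at byte offset 0, occupying 4 bytes.
Bytes at offsets 0..3: 73 1E 6A 71.
Big-endian: lowest address holds the most-significant byte.
The bytes are already most-significant first: 0x731E6A71.
0x731E6A71 = 1931373169.

1931373169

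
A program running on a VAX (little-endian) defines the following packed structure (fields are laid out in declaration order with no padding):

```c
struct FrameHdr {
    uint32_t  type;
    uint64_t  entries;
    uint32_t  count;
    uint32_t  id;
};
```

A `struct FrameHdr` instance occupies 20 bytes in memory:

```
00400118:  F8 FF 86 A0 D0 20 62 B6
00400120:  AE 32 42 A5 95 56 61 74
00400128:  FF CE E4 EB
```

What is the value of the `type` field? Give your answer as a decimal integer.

2693201912

`type` is the first field, at byte offset 0, occupying 4 bytes.
Bytes at offsets 0..3: F8 FF 86 A0.
Little-endian: lowest address holds the least-significant byte.
Reassemble most-significant byte first: A0 86 FF F8 → 0xA086FFF8.
0xA086FFF8 = 2693201912.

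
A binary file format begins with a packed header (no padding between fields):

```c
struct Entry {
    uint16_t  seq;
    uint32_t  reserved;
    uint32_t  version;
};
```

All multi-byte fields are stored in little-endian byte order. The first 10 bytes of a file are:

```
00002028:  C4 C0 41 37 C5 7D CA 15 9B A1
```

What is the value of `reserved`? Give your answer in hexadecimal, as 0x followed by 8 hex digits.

0x7DC53741

`reserved` follows `seq` (2 bytes), so it starts at byte offset 2 and occupies 4 bytes.
Bytes at offsets 2..5: 41 37 C5 7D.
In little-endian order the low byte comes first in memory.
Reassemble most-significant byte first: 7D C5 37 41 → 0x7DC53741.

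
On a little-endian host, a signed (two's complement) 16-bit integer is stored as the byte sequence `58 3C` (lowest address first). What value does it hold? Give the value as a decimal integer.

Little-endian stores the least-significant byte at the lowest address.
Reassemble most-significant byte first: 3C 58 → 0x3C58.
0x3C58 = 15448.

15448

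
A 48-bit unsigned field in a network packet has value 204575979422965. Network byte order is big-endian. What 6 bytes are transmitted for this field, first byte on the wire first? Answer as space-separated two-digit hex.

BA 0F 8E 95 44 F5

204575979422965 in hexadecimal, padded to 48 bits, is 0xBA0F8E9544F5.
Split into bytes (most-significant first): BA 0F 8E 95 44 F5.
Big-endian: lowest address holds the most-significant byte.
So the memory order matches the most-significant-first order: BA 0F 8E 95 44 F5.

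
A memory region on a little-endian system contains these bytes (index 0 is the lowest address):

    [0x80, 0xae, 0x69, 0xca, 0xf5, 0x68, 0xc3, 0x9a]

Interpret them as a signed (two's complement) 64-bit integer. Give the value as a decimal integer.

In little-endian order the low byte comes first in memory.
Reassemble most-significant byte first: 9A C3 68 F5 CA 69 AE 80 → 0x9AC368F5CA69AE80.
Top bit is set, so as a signed 64-bit value this is 0x9AC368F5CA69AE80 − 2^64 = -7294871566537871744.

-7294871566537871744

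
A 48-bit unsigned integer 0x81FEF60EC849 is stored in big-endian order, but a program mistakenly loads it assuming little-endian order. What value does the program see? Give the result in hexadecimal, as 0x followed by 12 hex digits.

0x49C80EF6FE81

Stored big-endian, the bytes at ascending addresses are 81 FE F6 0E C8 49.
Read back as little-endian, the first byte is least significant, giving 0x49C80EF6FE81.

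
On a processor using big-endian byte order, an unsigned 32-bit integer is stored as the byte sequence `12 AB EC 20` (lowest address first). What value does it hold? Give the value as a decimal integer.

Big-endian: lowest address holds the most-significant byte.
The bytes are already most-significant first: 0x12ABEC20.
0x12ABEC20 = 313256992.

313256992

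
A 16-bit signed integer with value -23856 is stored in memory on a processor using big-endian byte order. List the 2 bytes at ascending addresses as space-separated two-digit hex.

Two's complement of -23856 in 16 bits: 23856 = 0x5D30; invert → 0xA2CF; add 1 → 0xA2D0.
Split into bytes (most-significant first): A2 D0.
In big-endian order the high byte comes first in memory.
So the memory order matches the most-significant-first order: A2 D0.

A2 D0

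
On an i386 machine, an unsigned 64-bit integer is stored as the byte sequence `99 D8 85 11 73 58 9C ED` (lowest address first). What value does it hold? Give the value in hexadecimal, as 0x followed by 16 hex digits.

Little-endian stores the least-significant byte at the lowest address.
Reassemble most-significant byte first: ED 9C 58 73 11 85 D8 99 → 0xED9C58731185D899.

0xED9C58731185D899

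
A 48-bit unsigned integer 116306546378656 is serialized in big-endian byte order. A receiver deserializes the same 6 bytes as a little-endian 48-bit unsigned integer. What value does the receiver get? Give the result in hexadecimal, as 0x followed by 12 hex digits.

116306546378656 in 48-bit hexadecimal is 0x69C7BA61C7A0.
Stored big-endian, the bytes at ascending addresses are 69 C7 BA 61 C7 A0.
Read back as little-endian, the first byte is least significant, giving 0xA0C761BAC769.

0xA0C761BAC769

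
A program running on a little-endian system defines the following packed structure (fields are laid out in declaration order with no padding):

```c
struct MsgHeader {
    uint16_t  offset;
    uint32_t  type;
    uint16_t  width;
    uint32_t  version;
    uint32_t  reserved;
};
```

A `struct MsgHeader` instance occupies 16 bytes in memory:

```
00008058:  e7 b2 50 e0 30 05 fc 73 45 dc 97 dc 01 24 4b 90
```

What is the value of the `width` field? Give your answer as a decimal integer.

29692

`width` follows `offset` (2 B), `type` (4 B), so it starts at offset 2 + 4 = 6 and occupies 2 bytes.
Bytes at offsets 6..7: FC 73.
In little-endian order the low byte comes first in memory.
Reassemble most-significant byte first: 73 FC → 0x73FC.
0x73FC = 29692.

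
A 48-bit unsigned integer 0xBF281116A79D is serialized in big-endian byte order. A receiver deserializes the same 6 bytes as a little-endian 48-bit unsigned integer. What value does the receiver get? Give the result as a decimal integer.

173340955322559

Stored big-endian, the bytes at ascending addresses are BF 28 11 16 A7 9D.
Read back as little-endian, the first byte is least significant, giving 0x9DA7161128BF.
0x9DA7161128BF = 173340955322559.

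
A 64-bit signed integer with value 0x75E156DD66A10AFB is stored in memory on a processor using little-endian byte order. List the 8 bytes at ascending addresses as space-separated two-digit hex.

FB 0A A1 66 DD 56 E1 75

Split into bytes (most-significant first): 75 E1 56 DD 66 A1 0A FB.
Little-endian: lowest address holds the least-significant byte.
So at ascending addresses the bytes are FB 0A A1 66 DD 56 E1 75.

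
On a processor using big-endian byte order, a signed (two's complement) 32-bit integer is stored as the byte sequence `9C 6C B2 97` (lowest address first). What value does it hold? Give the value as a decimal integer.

-1670597993

Big-endian stores the most-significant byte at the lowest address.
The bytes are already most-significant first: 0x9C6CB297.
Top bit is set, so as a signed 32-bit value this is 0x9C6CB297 − 2^32 = -1670597993.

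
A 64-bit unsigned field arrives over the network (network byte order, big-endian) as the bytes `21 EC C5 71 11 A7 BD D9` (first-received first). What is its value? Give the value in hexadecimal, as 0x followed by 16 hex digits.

Big-endian: lowest address holds the most-significant byte.
The bytes are already most-significant first: 0x21ECC57111A7BDD9.

0x21ECC57111A7BDD9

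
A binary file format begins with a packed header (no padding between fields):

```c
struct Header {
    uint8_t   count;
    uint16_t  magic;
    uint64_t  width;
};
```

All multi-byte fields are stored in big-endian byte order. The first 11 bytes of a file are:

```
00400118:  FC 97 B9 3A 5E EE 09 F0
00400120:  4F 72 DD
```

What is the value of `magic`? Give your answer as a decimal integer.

38841

`magic` follows `count` (1 byte), so it starts at byte offset 1 and occupies 2 bytes.
Bytes at offsets 1..2: 97 B9.
In big-endian order the high byte comes first in memory.
The bytes are already most-significant first: 0x97B9.
0x97B9 = 38841.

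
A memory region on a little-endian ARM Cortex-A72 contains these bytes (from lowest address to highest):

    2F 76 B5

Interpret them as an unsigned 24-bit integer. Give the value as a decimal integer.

In little-endian order the low byte comes first in memory.
Reassemble most-significant byte first: B5 76 2F → 0xB5762F.
0xB5762F = 11892271.

11892271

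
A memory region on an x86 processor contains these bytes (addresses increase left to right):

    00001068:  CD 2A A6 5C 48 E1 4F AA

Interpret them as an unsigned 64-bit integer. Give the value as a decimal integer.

In little-endian order the low byte comes first in memory.
Reassemble most-significant byte first: AA 4F E1 48 5C A6 2A CD → 0xAA4FE1485CA62ACD.
0xAA4FE1485CA62ACD = 12272275210516179661.

12272275210516179661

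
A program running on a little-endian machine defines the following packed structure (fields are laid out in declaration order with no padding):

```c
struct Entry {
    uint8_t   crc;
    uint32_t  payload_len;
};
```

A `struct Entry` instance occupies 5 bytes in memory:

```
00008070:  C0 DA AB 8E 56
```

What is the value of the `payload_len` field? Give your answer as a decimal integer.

1452190682

`payload_len` follows `crc` (1 byte), so it starts at byte offset 1 and occupies 4 bytes.
Bytes at offsets 1..4: DA AB 8E 56.
Little-endian: lowest address holds the least-significant byte.
Reassemble most-significant byte first: 56 8E AB DA → 0x568EABDA.
0x568EABDA = 1452190682.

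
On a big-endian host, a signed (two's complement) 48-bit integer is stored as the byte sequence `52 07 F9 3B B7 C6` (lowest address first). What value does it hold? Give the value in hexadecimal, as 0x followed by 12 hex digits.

Big-endian: lowest address holds the most-significant byte.
The bytes are already most-significant first: 0x5207F93BB7C6.

0x5207F93BB7C6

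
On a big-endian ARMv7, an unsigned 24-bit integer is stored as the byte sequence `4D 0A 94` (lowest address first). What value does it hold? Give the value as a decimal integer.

Big-endian: lowest address holds the most-significant byte.
The bytes are already most-significant first: 0x4D0A94.
0x4D0A94 = 5048980.

5048980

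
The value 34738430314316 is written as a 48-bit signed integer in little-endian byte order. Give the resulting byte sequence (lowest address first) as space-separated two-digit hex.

34738430314316 in hexadecimal, padded to 48 bits, is 0x1F982BCC874C.
Split into bytes (most-significant first): 1F 98 2B CC 87 4C.
Little-endian: lowest address holds the least-significant byte.
So at ascending addresses the bytes are 4C 87 CC 2B 98 1F.

4C 87 CC 2B 98 1F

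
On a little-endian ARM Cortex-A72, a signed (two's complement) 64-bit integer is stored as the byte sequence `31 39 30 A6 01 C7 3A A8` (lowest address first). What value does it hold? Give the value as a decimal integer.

-6324523916791367375

Little-endian: lowest address holds the least-significant byte.
Reassemble most-significant byte first: A8 3A C7 01 A6 30 39 31 → 0xA83AC701A6303931.
Top bit is set, so as a signed 64-bit value this is 0xA83AC701A6303931 − 2^64 = -6324523916791367375.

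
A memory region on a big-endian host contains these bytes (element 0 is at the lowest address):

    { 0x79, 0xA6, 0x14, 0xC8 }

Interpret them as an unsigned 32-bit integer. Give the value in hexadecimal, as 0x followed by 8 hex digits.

0x79A614C8

Big-endian stores the most-significant byte at the lowest address.
The bytes are already most-significant first: 0x79A614C8.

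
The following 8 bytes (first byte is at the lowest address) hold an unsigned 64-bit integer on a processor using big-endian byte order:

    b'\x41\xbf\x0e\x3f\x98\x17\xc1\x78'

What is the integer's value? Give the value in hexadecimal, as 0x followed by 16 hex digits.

0x41BF0E3F9817C178

In big-endian order the high byte comes first in memory.
The bytes are already most-significant first: 0x41BF0E3F9817C178.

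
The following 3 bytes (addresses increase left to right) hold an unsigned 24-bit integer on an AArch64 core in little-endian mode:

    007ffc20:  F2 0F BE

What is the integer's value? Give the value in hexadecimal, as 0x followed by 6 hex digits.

0xBE0FF2

In little-endian order the low byte comes first in memory.
Reassemble most-significant byte first: BE 0F F2 → 0xBE0FF2.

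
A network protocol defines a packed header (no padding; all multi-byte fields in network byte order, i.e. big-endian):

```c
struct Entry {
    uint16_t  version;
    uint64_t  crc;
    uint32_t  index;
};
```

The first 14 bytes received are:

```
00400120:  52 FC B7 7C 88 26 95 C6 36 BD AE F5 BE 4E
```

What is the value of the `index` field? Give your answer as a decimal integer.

2935340622

`index` follows `version` (2 B), `crc` (8 B), so it starts at offset 2 + 8 = 10 and occupies 4 bytes.
Bytes at offsets 10..13: AE F5 BE 4E.
Big-endian stores the most-significant byte at the lowest address.
The bytes are already most-significant first: 0xAEF5BE4E.
0xAEF5BE4E = 2935340622.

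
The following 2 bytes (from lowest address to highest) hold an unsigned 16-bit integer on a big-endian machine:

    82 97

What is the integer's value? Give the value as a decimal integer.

In big-endian order the high byte comes first in memory.
The bytes are already most-significant first: 0x8297.
0x8297 = 33431.

33431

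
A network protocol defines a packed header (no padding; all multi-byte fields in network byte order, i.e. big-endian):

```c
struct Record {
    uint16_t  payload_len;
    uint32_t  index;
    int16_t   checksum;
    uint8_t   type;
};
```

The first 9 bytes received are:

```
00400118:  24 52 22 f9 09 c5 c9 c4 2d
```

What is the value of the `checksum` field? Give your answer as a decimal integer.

-13884

`checksum` follows `payload_len` (2 B), `index` (4 B), so it starts at offset 2 + 4 = 6 and occupies 2 bytes.
Bytes at offsets 6..7: C9 C4.
Big-endian: lowest address holds the most-significant byte.
The bytes are already most-significant first: 0xC9C4.
Top bit is set, so as a signed 16-bit value this is 0xC9C4 − 2^16 = -13884.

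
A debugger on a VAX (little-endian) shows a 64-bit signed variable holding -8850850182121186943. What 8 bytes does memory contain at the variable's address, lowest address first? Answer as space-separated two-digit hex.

Two's complement of -8850850182121186943 in 64 bits: 8850850182121186943 = 0x7AD48958C988E67F; invert → 0x852B76A736771980; add 1 → 0x852B76A736771981.
Split into bytes (most-significant first): 85 2B 76 A7 36 77 19 81.
Little-endian: lowest address holds the least-significant byte.
So at ascending addresses the bytes are 81 19 77 36 A7 76 2B 85.

81 19 77 36 A7 76 2B 85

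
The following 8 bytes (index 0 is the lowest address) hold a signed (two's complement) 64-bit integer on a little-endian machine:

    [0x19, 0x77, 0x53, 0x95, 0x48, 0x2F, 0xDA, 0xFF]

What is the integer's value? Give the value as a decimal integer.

-10644060325578983

Little-endian: lowest address holds the least-significant byte.
Reassemble most-significant byte first: FF DA 2F 48 95 53 77 19 → 0xFFDA2F4895537719.
Top bit is set, so as a signed 64-bit value this is 0xFFDA2F4895537719 − 2^64 = -10644060325578983.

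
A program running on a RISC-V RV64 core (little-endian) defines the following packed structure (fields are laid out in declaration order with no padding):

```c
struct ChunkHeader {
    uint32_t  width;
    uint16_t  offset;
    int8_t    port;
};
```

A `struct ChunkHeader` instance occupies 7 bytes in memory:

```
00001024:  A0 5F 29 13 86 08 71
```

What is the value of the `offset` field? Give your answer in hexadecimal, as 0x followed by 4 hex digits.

`offset` follows `width` (4 bytes), so it starts at byte offset 4 and occupies 2 bytes.
Bytes at offsets 4..5: 86 08.
Little-endian: lowest address holds the least-significant byte.
Reassemble most-significant byte first: 08 86 → 0x0886.

0x0886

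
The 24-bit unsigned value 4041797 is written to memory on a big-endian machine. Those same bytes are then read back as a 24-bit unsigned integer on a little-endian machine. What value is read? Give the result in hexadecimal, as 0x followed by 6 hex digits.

4041797 in 24-bit hexadecimal is 0x3DAC45.
Stored big-endian, the bytes at ascending addresses are 3D AC 45.
Read back as little-endian, the first byte is least significant, giving 0x45AC3D.

0x45AC3D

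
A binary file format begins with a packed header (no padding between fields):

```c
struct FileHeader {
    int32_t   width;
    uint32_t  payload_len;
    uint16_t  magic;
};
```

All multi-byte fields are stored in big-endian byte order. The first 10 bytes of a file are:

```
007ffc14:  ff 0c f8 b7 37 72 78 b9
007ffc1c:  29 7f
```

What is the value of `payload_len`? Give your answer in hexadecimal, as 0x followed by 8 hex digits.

0x377278B9

`payload_len` follows `width` (4 bytes), so it starts at byte offset 4 and occupies 4 bytes.
Bytes at offsets 4..7: 37 72 78 B9.
Big-endian stores the most-significant byte at the lowest address.
The bytes are already most-significant first: 0x377278B9.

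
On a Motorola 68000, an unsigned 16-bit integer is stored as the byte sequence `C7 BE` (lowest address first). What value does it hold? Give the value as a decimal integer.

51134

Big-endian: lowest address holds the most-significant byte.
The bytes are already most-significant first: 0xC7BE.
0xC7BE = 51134.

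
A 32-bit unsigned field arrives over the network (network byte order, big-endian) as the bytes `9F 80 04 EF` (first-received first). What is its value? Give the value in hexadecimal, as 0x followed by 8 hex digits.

0x9F8004EF

Big-endian stores the most-significant byte at the lowest address.
The bytes are already most-significant first: 0x9F8004EF.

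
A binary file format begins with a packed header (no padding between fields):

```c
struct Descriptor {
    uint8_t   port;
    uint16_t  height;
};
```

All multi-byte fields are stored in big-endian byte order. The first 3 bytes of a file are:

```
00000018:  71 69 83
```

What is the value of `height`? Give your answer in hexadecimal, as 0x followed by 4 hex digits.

0x6983

`height` follows `port` (1 byte), so it starts at byte offset 1 and occupies 2 bytes.
Bytes at offsets 1..2: 69 83.
In big-endian order the high byte comes first in memory.
The bytes are already most-significant first: 0x6983.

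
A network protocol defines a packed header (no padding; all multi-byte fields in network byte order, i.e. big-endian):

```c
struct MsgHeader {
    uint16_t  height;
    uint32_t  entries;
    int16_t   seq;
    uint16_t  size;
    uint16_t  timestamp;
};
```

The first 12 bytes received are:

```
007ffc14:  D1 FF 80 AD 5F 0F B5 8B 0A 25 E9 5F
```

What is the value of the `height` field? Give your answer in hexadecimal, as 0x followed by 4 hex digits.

`height` is the first field, at byte offset 0, occupying 2 bytes.
Bytes at offsets 0..1: D1 FF.
Big-endian stores the most-significant byte at the lowest address.
The bytes are already most-significant first: 0xD1FF.

0xD1FF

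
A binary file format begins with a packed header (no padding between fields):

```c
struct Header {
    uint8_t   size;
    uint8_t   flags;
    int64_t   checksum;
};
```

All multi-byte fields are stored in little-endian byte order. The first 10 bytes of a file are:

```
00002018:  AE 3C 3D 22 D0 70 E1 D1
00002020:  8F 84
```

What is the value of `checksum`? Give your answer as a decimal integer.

-8894659972842905027

`checksum` follows `size` (1 B), `flags` (1 B), so it starts at offset 1 + 1 = 2 and occupies 8 bytes.
Bytes at offsets 2..9: 3D 22 D0 70 E1 D1 8F 84.
Little-endian stores the least-significant byte at the lowest address.
Reassemble most-significant byte first: 84 8F D1 E1 70 D0 22 3D → 0x848FD1E170D0223D.
Top bit is set, so as a signed 64-bit value this is 0x848FD1E170D0223D − 2^64 = -8894659972842905027.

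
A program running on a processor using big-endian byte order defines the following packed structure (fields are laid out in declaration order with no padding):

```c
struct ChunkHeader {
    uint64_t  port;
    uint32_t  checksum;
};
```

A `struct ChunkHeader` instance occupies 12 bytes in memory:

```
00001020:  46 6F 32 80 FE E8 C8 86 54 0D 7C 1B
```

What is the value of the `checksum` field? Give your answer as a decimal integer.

`checksum` follows `port` (8 bytes), so it starts at byte offset 8 and occupies 4 bytes.
Bytes at offsets 8..11: 54 0D 7C 1B.
In big-endian order the high byte comes first in memory.
The bytes are already most-significant first: 0x540D7C1B.
0x540D7C1B = 1410169883.

1410169883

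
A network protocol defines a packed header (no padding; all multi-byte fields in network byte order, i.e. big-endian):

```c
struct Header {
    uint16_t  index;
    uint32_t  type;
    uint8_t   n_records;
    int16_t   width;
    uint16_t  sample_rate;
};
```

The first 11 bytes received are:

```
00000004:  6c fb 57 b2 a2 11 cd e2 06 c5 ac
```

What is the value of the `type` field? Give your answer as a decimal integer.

`type` follows `index` (2 bytes), so it starts at byte offset 2 and occupies 4 bytes.
Bytes at offsets 2..5: 57 B2 A2 11.
Big-endian stores the most-significant byte at the lowest address.
The bytes are already most-significant first: 0x57B2A211.
0x57B2A211 = 1471324689.

1471324689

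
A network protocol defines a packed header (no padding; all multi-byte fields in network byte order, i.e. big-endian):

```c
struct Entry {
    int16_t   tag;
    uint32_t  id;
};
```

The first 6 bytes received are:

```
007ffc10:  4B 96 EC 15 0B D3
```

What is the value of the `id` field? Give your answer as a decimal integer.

`id` follows `tag` (2 bytes), so it starts at byte offset 2 and occupies 4 bytes.
Bytes at offsets 2..5: EC 15 0B D3.
Big-endian: lowest address holds the most-significant byte.
The bytes are already most-significant first: 0xEC150BD3.
0xEC150BD3 = 3960802259.

3960802259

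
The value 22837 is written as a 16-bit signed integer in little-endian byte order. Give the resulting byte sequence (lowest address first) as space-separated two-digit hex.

35 59

22837 in hexadecimal, padded to 16 bits, is 0x5935.
Split into bytes (most-significant first): 59 35.
Little-endian: lowest address holds the least-significant byte.
So at ascending addresses the bytes are 35 59.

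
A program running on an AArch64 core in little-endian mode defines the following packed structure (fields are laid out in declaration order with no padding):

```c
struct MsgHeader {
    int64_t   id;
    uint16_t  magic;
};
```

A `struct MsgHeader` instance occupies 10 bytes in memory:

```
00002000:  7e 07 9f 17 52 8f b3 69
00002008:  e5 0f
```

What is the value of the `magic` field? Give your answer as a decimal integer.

4069

`magic` follows `id` (8 bytes), so it starts at byte offset 8 and occupies 2 bytes.
Bytes at offsets 8..9: E5 0F.
Little-endian stores the least-significant byte at the lowest address.
Reassemble most-significant byte first: 0F E5 → 0x0FE5.
0x0FE5 = 4069.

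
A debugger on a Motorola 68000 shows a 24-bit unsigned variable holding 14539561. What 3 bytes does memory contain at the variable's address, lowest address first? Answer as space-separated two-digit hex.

14539561 in hexadecimal, padded to 24 bits, is 0xDDDB29.
Split into bytes (most-significant first): DD DB 29.
Big-endian stores the most-significant byte at the lowest address.
So the memory order matches the most-significant-first order: DD DB 29.

DD DB 29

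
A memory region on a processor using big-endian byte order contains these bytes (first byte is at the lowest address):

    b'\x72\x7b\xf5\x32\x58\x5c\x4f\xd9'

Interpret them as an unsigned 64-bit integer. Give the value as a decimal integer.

Big-endian stores the most-significant byte at the lowest address.
The bytes are already most-significant first: 0x727BF532585C4FD9.
0x727BF532585C4FD9 = 8249456739038810073.

8249456739038810073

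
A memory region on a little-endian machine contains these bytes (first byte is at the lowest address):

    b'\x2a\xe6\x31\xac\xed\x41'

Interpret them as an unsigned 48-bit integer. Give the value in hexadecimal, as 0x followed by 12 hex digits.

Little-endian stores the least-significant byte at the lowest address.
Reassemble most-significant byte first: 41 ED AC 31 E6 2A → 0x41EDAC31E62A.

0x41EDAC31E62A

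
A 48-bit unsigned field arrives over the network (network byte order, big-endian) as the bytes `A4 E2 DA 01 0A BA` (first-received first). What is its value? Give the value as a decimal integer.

Big-endian: lowest address holds the most-significant byte.
The bytes are already most-significant first: 0xA4E2DA010ABA.
0xA4E2DA010ABA = 181294227065530.

181294227065530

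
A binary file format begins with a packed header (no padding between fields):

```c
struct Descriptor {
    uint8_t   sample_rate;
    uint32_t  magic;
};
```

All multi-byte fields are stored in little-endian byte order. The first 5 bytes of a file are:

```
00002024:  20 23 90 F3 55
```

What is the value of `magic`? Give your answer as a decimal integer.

`magic` follows `sample_rate` (1 byte), so it starts at byte offset 1 and occupies 4 bytes.
Bytes at offsets 1..4: 23 90 F3 55.
In little-endian order the low byte comes first in memory.
Reassemble most-significant byte first: 55 F3 90 23 → 0x55F39023.
0x55F39023 = 1442025507.

1442025507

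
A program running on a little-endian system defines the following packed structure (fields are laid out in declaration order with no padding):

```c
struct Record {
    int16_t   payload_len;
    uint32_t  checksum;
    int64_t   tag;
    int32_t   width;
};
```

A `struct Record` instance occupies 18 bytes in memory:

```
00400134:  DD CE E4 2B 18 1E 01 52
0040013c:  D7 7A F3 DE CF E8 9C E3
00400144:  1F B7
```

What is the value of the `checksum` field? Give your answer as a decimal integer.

504900580

`checksum` follows `payload_len` (2 bytes), so it starts at byte offset 2 and occupies 4 bytes.
Bytes at offsets 2..5: E4 2B 18 1E.
Little-endian: lowest address holds the least-significant byte.
Reassemble most-significant byte first: 1E 18 2B E4 → 0x1E182BE4.
0x1E182BE4 = 504900580.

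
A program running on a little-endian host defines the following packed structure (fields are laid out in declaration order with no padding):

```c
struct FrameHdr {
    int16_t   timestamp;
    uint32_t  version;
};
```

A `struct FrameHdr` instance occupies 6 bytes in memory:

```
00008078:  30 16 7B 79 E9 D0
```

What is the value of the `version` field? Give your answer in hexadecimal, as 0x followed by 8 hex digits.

0xD0E9797B

`version` follows `timestamp` (2 bytes), so it starts at byte offset 2 and occupies 4 bytes.
Bytes at offsets 2..5: 7B 79 E9 D0.
In little-endian order the low byte comes first in memory.
Reassemble most-significant byte first: D0 E9 79 7B → 0xD0E9797B.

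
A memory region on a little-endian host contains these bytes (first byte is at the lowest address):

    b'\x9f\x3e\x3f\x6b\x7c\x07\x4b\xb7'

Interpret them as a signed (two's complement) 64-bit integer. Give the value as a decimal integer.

In little-endian order the low byte comes first in memory.
Reassemble most-significant byte first: B7 4B 07 7C 6B 3F 3E 9F → 0xB74B077C6B3F3E9F.
Top bit is set, so as a signed 64-bit value this is 0xB74B077C6B3F3E9F − 2^64 = -5239085510558794081.

-5239085510558794081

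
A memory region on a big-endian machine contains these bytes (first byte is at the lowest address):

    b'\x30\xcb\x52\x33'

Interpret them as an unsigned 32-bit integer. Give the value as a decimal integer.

818631219

Big-endian: lowest address holds the most-significant byte.
The bytes are already most-significant first: 0x30CB5233.
0x30CB5233 = 818631219.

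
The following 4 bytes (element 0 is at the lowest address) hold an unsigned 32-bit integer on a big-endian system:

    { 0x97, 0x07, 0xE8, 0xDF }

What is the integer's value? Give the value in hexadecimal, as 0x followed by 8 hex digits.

0x9707E8DF

In big-endian order the high byte comes first in memory.
The bytes are already most-significant first: 0x9707E8DF.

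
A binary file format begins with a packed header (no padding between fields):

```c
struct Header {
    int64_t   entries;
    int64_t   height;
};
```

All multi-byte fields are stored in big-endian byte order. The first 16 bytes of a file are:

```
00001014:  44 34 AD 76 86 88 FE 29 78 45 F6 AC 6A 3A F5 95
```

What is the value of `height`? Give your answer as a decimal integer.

`height` follows `entries` (8 bytes), so it starts at byte offset 8 and occupies 8 bytes.
Bytes at offsets 8..15: 78 45 F6 AC 6A 3A F5 95.
Big-endian stores the most-significant byte at the lowest address.
The bytes are already most-significant first: 0x7845F6AC6A3AF595.
0x7845F6AC6A3AF595 = 8666604278321444245.

8666604278321444245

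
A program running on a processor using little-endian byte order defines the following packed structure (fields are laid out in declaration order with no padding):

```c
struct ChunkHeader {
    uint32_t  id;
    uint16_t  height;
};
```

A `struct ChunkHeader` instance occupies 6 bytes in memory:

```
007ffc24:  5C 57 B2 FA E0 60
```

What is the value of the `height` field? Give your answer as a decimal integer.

`height` follows `id` (4 bytes), so it starts at byte offset 4 and occupies 2 bytes.
Bytes at offsets 4..5: E0 60.
Little-endian: lowest address holds the least-significant byte.
Reassemble most-significant byte first: 60 E0 → 0x60E0.
0x60E0 = 24800.

24800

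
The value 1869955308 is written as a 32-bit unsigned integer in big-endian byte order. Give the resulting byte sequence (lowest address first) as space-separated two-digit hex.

6F 75 40 EC

1869955308 in hexadecimal, padded to 32 bits, is 0x6F7540EC.
Split into bytes (most-significant first): 6F 75 40 EC.
Big-endian: lowest address holds the most-significant byte.
So the memory order matches the most-significant-first order: 6F 75 40 EC.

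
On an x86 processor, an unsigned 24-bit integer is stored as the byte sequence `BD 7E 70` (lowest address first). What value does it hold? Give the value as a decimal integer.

7372477

Little-endian: lowest address holds the least-significant byte.
Reassemble most-significant byte first: 70 7E BD → 0x707EBD.
0x707EBD = 7372477.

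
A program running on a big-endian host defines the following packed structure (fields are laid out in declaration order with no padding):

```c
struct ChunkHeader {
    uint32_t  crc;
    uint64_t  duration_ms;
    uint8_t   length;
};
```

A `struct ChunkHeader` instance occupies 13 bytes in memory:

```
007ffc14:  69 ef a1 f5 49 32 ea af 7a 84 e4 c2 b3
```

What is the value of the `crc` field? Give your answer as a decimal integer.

`crc` is the first field, at byte offset 0, occupying 4 bytes.
Bytes at offsets 0..3: 69 EF A1 F5.
Big-endian: lowest address holds the most-significant byte.
The bytes are already most-significant first: 0x69EFA1F5.
0x69EFA1F5 = 1777312245.

1777312245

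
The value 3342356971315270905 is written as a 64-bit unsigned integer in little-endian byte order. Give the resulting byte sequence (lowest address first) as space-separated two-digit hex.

F9 14 CC F3 F4 6F 62 2E

3342356971315270905 in hexadecimal, padded to 64 bits, is 0x2E626FF4F3CC14F9.
Split into bytes (most-significant first): 2E 62 6F F4 F3 CC 14 F9.
Little-endian: lowest address holds the least-significant byte.
So at ascending addresses the bytes are F9 14 CC F3 F4 6F 62 2E.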